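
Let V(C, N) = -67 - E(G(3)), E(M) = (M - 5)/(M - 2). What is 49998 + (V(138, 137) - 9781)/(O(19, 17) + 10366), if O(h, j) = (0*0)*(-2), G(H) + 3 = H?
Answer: 1036538835/20732 ≈ 49997.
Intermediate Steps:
G(H) = -3 + H
O(h, j) = 0 (O(h, j) = 0*(-2) = 0)
E(M) = (-5 + M)/(-2 + M)
V(C, N) = -139/2 (V(C, N) = -67 - (-5 + (-3 + 3))/(-2 + (-3 + 3)) = -67 - (-5 + 0)/(-2 + 0) = -67 - (-5)/(-2) = -67 - (-1)*(-5)/2 = -67 - 1*5/2 = -67 - 5/2 = -139/2)
49998 + (V(138, 137) - 9781)/(O(19, 17) + 10366) = 49998 + (-139/2 - 9781)/(0 + 10366) = 49998 - 19701/2/10366 = 49998 - 19701/2*1/10366 = 49998 - 19701/20732 = 1036538835/20732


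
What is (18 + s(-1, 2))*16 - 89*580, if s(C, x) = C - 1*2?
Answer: -51380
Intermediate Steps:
s(C, x) = -2 + C (s(C, x) = C - 2 = -2 + C)
(18 + s(-1, 2))*16 - 89*580 = (18 + (-2 - 1))*16 - 89*580 = (18 - 3)*16 - 51620 = 15*16 - 51620 = 240 - 51620 = -51380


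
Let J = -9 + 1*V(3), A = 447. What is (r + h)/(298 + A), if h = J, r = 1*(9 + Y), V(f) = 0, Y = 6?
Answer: 6/745 ≈ 0.0080537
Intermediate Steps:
r = 15 (r = 1*(9 + 6) = 1*15 = 15)
J = -9 (J = -9 + 1*0 = -9 + 0 = -9)
h = -9
(r + h)/(298 + A) = (15 - 9)/(298 + 447) = 6/745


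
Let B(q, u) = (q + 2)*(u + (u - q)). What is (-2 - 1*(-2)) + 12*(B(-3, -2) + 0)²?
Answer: 12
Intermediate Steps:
B(q, u) = (2 + q)*(-q + 2*u)
(-2 - 1*(-2)) + 12*(B(-3, -2) + 0)² = (-2 - 1*(-2)) + 12*((-1*(-3)² - 2*(-3) + 4*(-2) + 2*(-3)*(-2)) + 0)² = (-2 + 2) + 12*((-1*9 + 6 - 8 + 12) + 0)² = 0 + 12*((-9 + 6 - 8 + 12) + 0)² = 0 + 12*(1 + 0)² = 0 + 12*1² = 0 + 12*1 = 0 + 12 = 12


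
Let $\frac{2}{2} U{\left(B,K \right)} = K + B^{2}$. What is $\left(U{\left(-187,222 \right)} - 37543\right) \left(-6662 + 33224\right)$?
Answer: $-62473824$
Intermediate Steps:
$U{\left(B,K \right)} = K + B^{2}$
$\left(U{\left(-187,222 \right)} - 37543\right) \left(-6662 + 33224\right) = \left(\left(222 + \left(-187\right)^{2}\right) - 37543\right) \left(-6662 + 33224\right) = \left(\left(222 + 34969\right) - 37543\right) 26562 = \left(35191 - 37543\right) 26562 = \left(-2352\right) 26562 = -62473824$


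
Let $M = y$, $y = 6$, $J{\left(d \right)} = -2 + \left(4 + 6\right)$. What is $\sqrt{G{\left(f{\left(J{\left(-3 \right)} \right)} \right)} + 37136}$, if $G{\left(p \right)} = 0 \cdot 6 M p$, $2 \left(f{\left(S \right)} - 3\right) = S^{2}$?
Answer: $4 \sqrt{2321} \approx 192.71$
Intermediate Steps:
$J{\left(d \right)} = 8$ ($J{\left(d \right)} = -2 + 10 = 8$)
$M = 6$
$f{\left(S \right)} = 3 + \frac{S^{2}}{2}$
$G{\left(p \right)} = 0$ ($G{\left(p \right)} = 0 \cdot 6 \cdot 6 p = 0 \cdot 6 p = 0 p = 0$)
$\sqrt{G{\left(f{\left(J{\left(-3 \right)} \right)} \right)} + 37136} = \sqrt{0 + 37136} = \sqrt{37136} = 4 \sqrt{2321}$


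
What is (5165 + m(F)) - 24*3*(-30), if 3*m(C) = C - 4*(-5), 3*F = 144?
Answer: 22043/3 ≈ 7347.7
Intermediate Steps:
F = 48 (F = (1/3)*144 = 48)
m(C) = 20/3 + C/3 (m(C) = (C - 4*(-5))/3 = (C + 20)/3 = (20 + C)/3 = 20/3 + C/3)
(5165 + m(F)) - 24*3*(-30) = (5165 + (20/3 + (1/3)*48)) - 24*3*(-30) = (5165 + (20/3 + 16)) - 72*(-30) = (5165 + 68/3) + 2160 = 15563/3 + 2160 = 22043/3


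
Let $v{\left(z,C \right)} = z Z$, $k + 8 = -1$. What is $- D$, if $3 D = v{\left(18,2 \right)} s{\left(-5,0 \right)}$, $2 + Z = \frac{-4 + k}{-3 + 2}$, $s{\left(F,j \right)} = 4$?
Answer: $-264$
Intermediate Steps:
$k = -9$ ($k = -8 - 1 = -9$)
$Z = 11$ ($Z = -2 + \frac{-4 - 9}{-3 + 2} = -2 - \frac{13}{-1} = -2 - -13 = -2 + 13 = 11$)
$v{\left(z,C \right)} = 11 z$ ($v{\left(z,C \right)} = z 11 = 11 z$)
$D = 264$ ($D = \frac{11 \cdot 18 \cdot 4}{3} = \frac{198 \cdot 4}{3} = \frac{1}{3} \cdot 792 = 264$)
$- D = \left(-1\right) 264 = -264$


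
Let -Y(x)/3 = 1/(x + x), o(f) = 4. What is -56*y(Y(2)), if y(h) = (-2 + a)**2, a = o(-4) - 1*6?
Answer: -896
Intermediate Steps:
Y(x) = -3/(2*x) (Y(x) = -3/(x + x) = -3*1/(2*x) = -3/(2*x))
a = -2 (a = 4 - 1*6 = 4 - 6 = -2)
y(h) = 16 (y(h) = (-2 - 2)**2 = (-4)**2 = 16)
-56*y(Y(2)) = -56*16 = -896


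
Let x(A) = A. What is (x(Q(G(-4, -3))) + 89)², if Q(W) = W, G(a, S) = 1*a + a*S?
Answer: 9409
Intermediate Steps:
G(a, S) = a + S*a
(x(Q(G(-4, -3))) + 89)² = (-4*(1 - 3) + 89)² = (-4*(-2) + 89)² = (8 + 89)² = 97² = 9409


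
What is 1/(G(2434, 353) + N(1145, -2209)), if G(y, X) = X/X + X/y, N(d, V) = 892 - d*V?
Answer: 2434/6158502285 ≈ 3.9523e-7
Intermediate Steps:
N(d, V) = 892 - V*d
G(y, X) = 1 + X/y
1/(G(2434, 353) + N(1145, -2209)) = 1/((353 + 2434)/2434 + (892 - 1*(-2209)*1145)) = 1/((1/2434)*2787 + (892 + 2529305)) = 1/(2787/2434 + 2530197) = 1/(6158502285/2434) = 2434/6158502285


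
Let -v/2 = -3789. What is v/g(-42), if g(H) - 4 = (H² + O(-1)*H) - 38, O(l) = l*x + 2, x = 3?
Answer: 3789/886 ≈ 4.2765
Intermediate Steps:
v = 7578 (v = -2*(-3789) = 7578)
O(l) = 2 + 3*l (O(l) = l*3 + 2 = 3*l + 2 = 2 + 3*l)
g(H) = -34 + H² - H (g(H) = 4 + ((H² + (2 + 3*(-1))*H) - 38) = 4 + ((H² + (2 - 3)*H) - 38) = 4 + ((H² - H) - 38) = 4 + (-38 + H² - H) = -34 + H² - H)
v/g(-42) = 7578/(-34 + (-42)² - 1*(-42)) = 7578/(-34 + 1764 + 42) = 7578/1772 = 7578*(1/1772) = 3789/886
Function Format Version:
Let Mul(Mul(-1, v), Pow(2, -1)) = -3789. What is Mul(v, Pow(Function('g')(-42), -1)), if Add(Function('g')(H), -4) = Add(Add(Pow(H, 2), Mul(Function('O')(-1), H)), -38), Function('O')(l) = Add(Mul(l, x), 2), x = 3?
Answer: Rational(3789, 886) ≈ 4.2765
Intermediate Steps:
v = 7578 (v = Mul(-2, -3789) = 7578)
Function('O')(l) = Add(2, Mul(3, l)) (Function('O')(l) = Add(Mul(l, 3), 2) = Add(Mul(3, l), 2) = Add(2, Mul(3, l)))
Function('g')(H) = Add(-34, Pow(H, 2), Mul(-1, H)) (Function('g')(H) = Add(4, Add(Add(Pow(H, 2), Mul(Add(2, Mul(3, -1)), H)), -38)) = Add(4, Add(Add(Pow(H, 2), Mul(Add(2, -3), H)), -38)) = Add(4, Add(Add(Pow(H, 2), Mul(-1, H)), -38)) = Add(4, Add(-38, Pow(H, 2), Mul(-1, H))) = Add(-34, Pow(H, 2), Mul(-1, H)))
Mul(v, Pow(Function('g')(-42), -1)) = Mul(7578, Pow(Add(-34, Pow(-42, 2), Mul(-1, -42)), -1)) = Mul(7578, Pow(Add(-34, 1764, 42), -1)) = Mul(7578, Pow(1772, -1)) = Mul(7578, Rational(1, 1772)) = Rational(3789, 886)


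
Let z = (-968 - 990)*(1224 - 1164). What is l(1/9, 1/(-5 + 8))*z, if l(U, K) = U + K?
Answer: -156640/3 ≈ -52213.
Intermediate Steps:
z = -117480 (z = -1958*60 = -117480)
l(U, K) = K + U
l(1/9, 1/(-5 + 8))*z = (1/(-5 + 8) + 1/9)*(-117480) = (1/3 + 1*(1/9))*(-117480) = (1/3 + 1/9)*(-117480) = (4/9)*(-117480) = -156640/3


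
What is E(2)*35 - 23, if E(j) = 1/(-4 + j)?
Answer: -81/2 ≈ -40.500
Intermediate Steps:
E(2)*35 - 23 = 35/(-4 + 2) - 23 = 35/(-2) - 23 = -½*35 - 23 = -35/2 - 23 = -81/2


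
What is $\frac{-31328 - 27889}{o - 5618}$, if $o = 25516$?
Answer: $- \frac{59217}{19898} \approx -2.976$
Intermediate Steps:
$\frac{-31328 - 27889}{o - 5618} = \frac{-31328 - 27889}{25516 - 5618} = - \frac{59217}{19898}$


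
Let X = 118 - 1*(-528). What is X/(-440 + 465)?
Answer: 646/25 ≈ 25.840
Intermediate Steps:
X = 646 (X = 118 + 528 = 646)
X/(-440 + 465) = 646/(-440 + 465) = 646/25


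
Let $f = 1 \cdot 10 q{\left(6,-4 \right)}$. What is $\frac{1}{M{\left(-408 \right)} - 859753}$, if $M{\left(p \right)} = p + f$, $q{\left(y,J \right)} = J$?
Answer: $- \frac{1}{860201} \approx -1.1625 \cdot 10^{-6}$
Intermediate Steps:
$f = -40$ ($f = 1 \cdot 10 \left(-4\right) = 10 \left(-4\right) = -40$)
$M{\left(p \right)} = -40 + p$ ($M{\left(p \right)} = p - 40 = -40 + p$)
$\frac{1}{M{\left(-408 \right)} - 859753} = \frac{1}{\left(-40 - 408\right) - 859753} = \frac{1}{-448 - 859753} = \frac{1}{-860201} = - \frac{1}{860201}$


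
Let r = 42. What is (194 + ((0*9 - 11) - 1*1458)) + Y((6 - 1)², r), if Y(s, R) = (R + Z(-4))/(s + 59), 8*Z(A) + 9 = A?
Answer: -856477/672 ≈ -1274.5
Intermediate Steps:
Z(A) = -9/8 + A/8
Y(s, R) = (-13/8 + R)/(59 + s) (Y(s, R) = (R + (-9/8 + (⅛)*(-4)))/(s + 59) = (R + (-9/8 - ½))/(59 + s) = (R - 13/8)/(59 + s) = (-13/8 + R)/(59 + s))
(194 + ((0*9 - 11) - 1*1458)) + Y((6 - 1)², r) = (194 + ((0*9 - 11) - 1*1458)) + (-13/8 + 42)/(59 + (6 - 1)²) = (194 + ((0 - 11) - 1458)) + (323/8)/(59 + 5²) = (194 + (-11 - 1458)) + (323/8)/(59 + 25) = (194 - 1469) + (323/8)/84 = -1275 + (1/84)*(323/8) = -1275 + 323/672 = -856477/672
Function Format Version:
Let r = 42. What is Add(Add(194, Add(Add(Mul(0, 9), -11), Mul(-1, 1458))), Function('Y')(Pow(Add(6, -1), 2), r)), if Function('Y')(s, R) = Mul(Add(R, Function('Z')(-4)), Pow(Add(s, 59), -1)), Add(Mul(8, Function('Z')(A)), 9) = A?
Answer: Rational(-856477, 672) ≈ -1274.5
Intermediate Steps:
Function('Z')(A) = Add(Rational(-9, 8), Mul(Rational(1, 8), A))
Function('Y')(s, R) = Mul(Pow(Add(59, s), -1), Add(Rational(-13, 8), R)) (Function('Y')(s, R) = Mul(Add(R, Add(Rational(-9, 8), Mul(Rational(1, 8), -4))), Pow(Add(s, 59), -1)) = Mul(Add(R, Add(Rational(-9, 8), Rational(-1, 2))), Pow(Add(59, s), -1)) = Mul(Add(R, Rational(-13, 8)), Pow(Add(59, s), -1)) = Mul(Add(Rational(-13, 8), R), Pow(Add(59, s), -1)) = Mul(Pow(Add(59, s), -1), Add(Rational(-13, 8), R)))
Add(Add(194, Add(Add(Mul(0, 9), -11), Mul(-1, 1458))), Function('Y')(Pow(Add(6, -1), 2), r)) = Add(Add(194, Add(Add(Mul(0, 9), -11), Mul(-1, 1458))), Mul(Pow(Add(59, Pow(Add(6, -1), 2)), -1), Add(Rational(-13, 8), 42))) = Add(Add(194, Add(Add(0, -11), -1458)), Mul(Pow(Add(59, Pow(5, 2)), -1), Rational(323, 8))) = Add(Add(194, Add(-11, -1458)), Mul(Pow(Add(59, 25), -1), Rational(323, 8))) = Add(Add(194, -1469), Mul(Pow(84, -1), Rational(323, 8))) = Add(-1275, Mul(Rational(1, 84), Rational(323, 8))) = Add(-1275, Rational(323, 672)) = Rational(-856477, 672)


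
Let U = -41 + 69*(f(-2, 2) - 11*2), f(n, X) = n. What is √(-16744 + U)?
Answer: 3*I*√2049 ≈ 135.8*I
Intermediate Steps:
U = -1697 (U = -41 + 69*(-2 - 11*2) = -41 + 69*(-2 - 1*22) = -41 + 69*(-2 - 22) = -41 + 69*(-24) = -41 - 1656 = -1697)
√(-16744 + U) = √(-16744 - 1697) = √(-18441) = 3*I*√2049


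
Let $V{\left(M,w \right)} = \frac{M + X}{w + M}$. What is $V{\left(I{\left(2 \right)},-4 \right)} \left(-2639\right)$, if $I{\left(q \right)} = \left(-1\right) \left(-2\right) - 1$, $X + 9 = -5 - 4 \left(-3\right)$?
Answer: $- \frac{2639}{3} \approx -879.67$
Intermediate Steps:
$X = -2$ ($X = -9 - \left(5 + 4 \left(-3\right)\right) = -9 - -7 = -9 + \left(-5 + 12\right) = -9 + 7 = -2$)
$I{\left(q \right)} = 1$ ($I{\left(q \right)} = 2 - 1 = 1$)
$V{\left(M,w \right)} = \frac{-2 + M}{M + w}$ ($V{\left(M,w \right)} = \frac{M - 2}{w + M} = \frac{-2 + M}{M + w}$)
$V{\left(I{\left(2 \right)},-4 \right)} \left(-2639\right) = \frac{-2 + 1}{1 - 4} \left(-2639\right) = \frac{1}{-3} \left(-1\right) \left(-2639\right) = \left(- \frac{1}{3}\right) \left(-1\right) \left(-2639\right) = \frac{1}{3} \left(-2639\right) = - \frac{2639}{3}$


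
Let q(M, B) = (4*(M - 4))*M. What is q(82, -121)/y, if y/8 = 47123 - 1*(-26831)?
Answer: 1599/36977 ≈ 0.043243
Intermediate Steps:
q(M, B) = M*(-16 + 4*M) (q(M, B) = (4*(-4 + M))*M = (-16 + 4*M)*M = M*(-16 + 4*M))
y = 591632 (y = 8*(47123 - 1*(-26831)) = 8*(47123 + 26831) = 8*73954 = 591632)
q(82, -121)/y = (4*82*(-4 + 82))/591632 = (4*82*78)*(1/591632) = 25584*(1/591632) = 1599/36977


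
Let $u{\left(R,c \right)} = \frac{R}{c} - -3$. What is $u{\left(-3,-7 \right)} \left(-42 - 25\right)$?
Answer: $- \frac{1608}{7} \approx -229.71$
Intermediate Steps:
$u{\left(R,c \right)} = 3 + \frac{R}{c}$ ($u{\left(R,c \right)} = \frac{R}{c} + 3 = 3 + \frac{R}{c}$)
$u{\left(-3,-7 \right)} \left(-42 - 25\right) = \left(3 - \frac{3}{-7}\right) \left(-42 - 25\right) = \left(3 - - \frac{3}{7}\right) \left(-67\right) = \left(3 + \frac{3}{7}\right) \left(-67\right) = \frac{24}{7} \left(-67\right) = - \frac{1608}{7}$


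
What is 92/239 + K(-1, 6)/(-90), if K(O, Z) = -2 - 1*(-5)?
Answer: 2521/7170 ≈ 0.35160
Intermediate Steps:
K(O, Z) = 3 (K(O, Z) = -2 + 5 = 3)
92/239 + K(-1, 6)/(-90) = 92/239 + 3/(-90) = 92*(1/239) + 3*(-1/90) = 92/239 - 1/30 = 2521/7170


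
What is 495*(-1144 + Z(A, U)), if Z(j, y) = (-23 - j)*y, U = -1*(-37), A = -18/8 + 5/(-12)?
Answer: -938685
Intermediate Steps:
A = -8/3 (A = -18*1/8 + 5*(-1/12) = -9/4 - 5/12 = -8/3 ≈ -2.6667)
U = 37
Z(j, y) = y*(-23 - j)
495*(-1144 + Z(A, U)) = 495*(-1144 - 1*37*(23 - 8/3)) = 495*(-1144 - 1*37*61/3) = 495*(-1144 - 2257/3) = 495*(-5689/3) = -938685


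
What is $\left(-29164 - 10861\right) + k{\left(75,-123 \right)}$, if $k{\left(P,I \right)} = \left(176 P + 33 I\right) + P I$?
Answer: $-40109$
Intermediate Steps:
$k{\left(P,I \right)} = 33 I + 176 P + I P$ ($k{\left(P,I \right)} = \left(33 I + 176 P\right) + I P = 33 I + 176 P + I P$)
$\left(-29164 - 10861\right) + k{\left(75,-123 \right)} = \left(-29164 - 10861\right) + \left(33 \left(-123\right) + 176 \cdot 75 - 9225\right) = -40025 - 84 = -40109$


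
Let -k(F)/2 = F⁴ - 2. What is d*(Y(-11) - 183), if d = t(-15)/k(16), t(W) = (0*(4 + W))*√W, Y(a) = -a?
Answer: 0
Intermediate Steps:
k(F) = 4 - 2*F⁴ (k(F) = -2*(F⁴ - 2) = -2*(-2 + F⁴) = 4 - 2*F⁴)
t(W) = 0 (t(W) = 0*√W = 0)
d = 0 (d = 0/(4 - 2*16⁴) = 0/(4 - 2*65536) = 0/(4 - 131072) = 0/(-131068) = 0*(-1/131068) = 0)
d*(Y(-11) - 183) = 0*(-1*(-11) - 183) = 0*(11 - 183) = 0*(-172) = 0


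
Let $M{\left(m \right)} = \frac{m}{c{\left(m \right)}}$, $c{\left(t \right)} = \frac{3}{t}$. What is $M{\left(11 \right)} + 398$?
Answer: $\frac{1315}{3} \approx 438.33$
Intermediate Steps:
$M{\left(m \right)} = \frac{m^{2}}{3}$ ($M{\left(m \right)} = \frac{m}{3 \frac{1}{m}} = m \frac{m}{3} = \frac{m^{2}}{3}$)
$M{\left(11 \right)} + 398 = \frac{11^{2}}{3} + 398 = \frac{1}{3} \cdot 121 + 398 = \frac{121}{3} + 398 = \frac{1315}{3}$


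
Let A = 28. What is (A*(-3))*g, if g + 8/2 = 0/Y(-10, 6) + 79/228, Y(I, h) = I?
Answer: 5831/19 ≈ 306.89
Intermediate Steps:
g = -833/228 (g = -4 + (0/(-10) + 79/228) = -4 + (0*(-⅒) + 79*(1/228)) = -4 + (0 + 79/228) = -4 + 79/228 = -833/228 ≈ -3.6535)
(A*(-3))*g = (28*(-3))*(-833/228) = -84*(-833/228) = 5831/19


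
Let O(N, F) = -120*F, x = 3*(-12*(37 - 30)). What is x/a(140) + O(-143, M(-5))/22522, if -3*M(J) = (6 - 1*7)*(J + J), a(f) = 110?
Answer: -1407886/619355 ≈ -2.2731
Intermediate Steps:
M(J) = 2*J/3 (M(J) = -(6 - 1*7)*(J + J)/3 = -(6 - 7)*2*J/3 = -(-1)*2*J/3 = -(-2)*J/3 = 2*J/3)
x = -252 (x = 3*(-12*7) = 3*(-84) = -252)
x/a(140) + O(-143, M(-5))/22522 = -252/110 - 80*(-5)/22522 = -252*1/110 - 120*(-10/3)*(1/22522) = -126/55 + 400*(1/22522) = -126/55 + 200/11261 = -1407886/619355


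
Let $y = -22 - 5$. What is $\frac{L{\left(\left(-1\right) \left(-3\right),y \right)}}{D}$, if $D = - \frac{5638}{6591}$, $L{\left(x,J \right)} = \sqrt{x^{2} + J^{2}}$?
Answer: $- \frac{19773 \sqrt{82}}{5638} \approx -31.758$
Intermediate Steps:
$y = -27$ ($y = -22 - 5 = -27$)
$L{\left(x,J \right)} = \sqrt{J^{2} + x^{2}}$
$D = - \frac{5638}{6591}$ ($D = \left(-5638\right) \frac{1}{6591} = - \frac{5638}{6591} \approx -0.85541$)
$\frac{L{\left(\left(-1\right) \left(-3\right),y \right)}}{D} = \frac{\sqrt{\left(-27\right)^{2} + \left(\left(-1\right) \left(-3\right)\right)^{2}}}{- \frac{5638}{6591}} = \sqrt{729 + 3^{2}} \left(- \frac{6591}{5638}\right) = \sqrt{729 + 9} \left(- \frac{6591}{5638}\right) = \sqrt{738} \left(- \frac{6591}{5638}\right) = 3 \sqrt{82} \left(- \frac{6591}{5638}\right) = - \frac{19773 \sqrt{82}}{5638}$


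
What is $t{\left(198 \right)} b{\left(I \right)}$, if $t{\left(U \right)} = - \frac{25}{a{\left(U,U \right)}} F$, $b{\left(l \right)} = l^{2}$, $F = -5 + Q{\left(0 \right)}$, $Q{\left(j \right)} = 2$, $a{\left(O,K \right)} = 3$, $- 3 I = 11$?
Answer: $\frac{3025}{9} \approx 336.11$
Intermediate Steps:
$I = - \frac{11}{3}$ ($I = \left(- \frac{1}{3}\right) 11 = - \frac{11}{3} \approx -3.6667$)
$F = -3$ ($F = -5 + 2 = -3$)
$t{\left(U \right)} = 25$ ($t{\left(U \right)} = - \frac{25}{3} \left(-3\right) = \left(-25\right) \frac{1}{3} \left(-3\right) = \left(- \frac{25}{3}\right) \left(-3\right) = 25$)
$t{\left(198 \right)} b{\left(I \right)} = 25 \left(- \frac{11}{3}\right)^{2} = 25 \cdot \frac{121}{9} = \frac{3025}{9}$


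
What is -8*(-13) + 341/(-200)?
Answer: 20459/200 ≈ 102.30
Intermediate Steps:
-8*(-13) + 341/(-200) = 104 + 341*(-1/200) = 104 - 341/200 = 20459/200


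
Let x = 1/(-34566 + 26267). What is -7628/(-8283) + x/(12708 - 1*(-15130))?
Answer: 1762278234653/1913601296046 ≈ 0.92092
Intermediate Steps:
x = -1/8299 (x = 1/(-8299) = -1/8299 ≈ -0.00012050)
-7628/(-8283) + x/(12708 - 1*(-15130)) = -7628/(-8283) - 1/(8299*(12708 - 1*(-15130))) = -7628*(-1/8283) - 1/(8299*(12708 + 15130)) = 7628/8283 - 1/8299/27838 = 7628/8283 - 1/8299*1/27838 = 7628/8283 - 1/231027562 = 1762278234653/1913601296046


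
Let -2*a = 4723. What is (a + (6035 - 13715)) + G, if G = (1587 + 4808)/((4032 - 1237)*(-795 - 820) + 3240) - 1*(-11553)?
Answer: 2727157593/1804274 ≈ 1511.5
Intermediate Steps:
a = -4723/2 (a = -½*4723 = -4723/2 ≈ -2361.5)
G = 10422387482/902137 (G = 6395/(2795*(-1615) + 3240) + 11553 = 6395/(-4513925 + 3240) + 11553 = 6395/(-4510685) + 11553 = 6395*(-1/4510685) + 11553 = -1279/902137 + 11553 = 10422387482/902137 ≈ 11553.)
(a + (6035 - 13715)) + G = (-4723/2 + (6035 - 13715)) + 10422387482/902137 = (-4723/2 - 7680) + 10422387482/902137 = -20083/2 + 10422387482/902137 = 2727157593/1804274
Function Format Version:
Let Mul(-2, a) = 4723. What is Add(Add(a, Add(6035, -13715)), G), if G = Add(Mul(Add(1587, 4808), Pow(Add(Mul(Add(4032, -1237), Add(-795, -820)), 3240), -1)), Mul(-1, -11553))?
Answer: Rational(2727157593, 1804274) ≈ 1511.5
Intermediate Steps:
a = Rational(-4723, 2) (a = Mul(Rational(-1, 2), 4723) = Rational(-4723, 2) ≈ -2361.5)
G = Rational(10422387482, 902137) (G = Add(Mul(6395, Pow(Add(Mul(2795, -1615), 3240), -1)), 11553) = Add(Mul(6395, Pow(Add(-4513925, 3240), -1)), 11553) = Add(Mul(6395, Pow(-4510685, -1)), 11553) = Add(Mul(6395, Rational(-1, 4510685)), 11553) = Add(Rational(-1279, 902137), 11553) = Rational(10422387482, 902137) ≈ 11553.)
Add(Add(a, Add(6035, -13715)), G) = Add(Add(Rational(-4723, 2), Add(6035, -13715)), Rational(10422387482, 902137)) = Add(Add(Rational(-4723, 2), -7680), Rational(10422387482, 902137)) = Add(Rational(-20083, 2), Rational(10422387482, 902137)) = Rational(2727157593, 1804274)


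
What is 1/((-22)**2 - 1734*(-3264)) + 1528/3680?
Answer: 38964023/93840000 ≈ 0.41522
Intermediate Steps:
1/((-22)**2 - 1734*(-3264)) + 1528/3680 = -1/3264/(484 - 1734) + 1528*(1/3680) = -1/3264/(-1250) + 191/460 = -1/1250*(-1/3264) + 191/460 = 1/4080000 + 191/460 = 38964023/93840000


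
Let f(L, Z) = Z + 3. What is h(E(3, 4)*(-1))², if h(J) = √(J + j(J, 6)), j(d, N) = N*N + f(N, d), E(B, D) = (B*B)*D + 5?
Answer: -43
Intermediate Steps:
E(B, D) = 5 + D*B² (E(B, D) = B²*D + 5 = D*B² + 5 = 5 + D*B²)
f(L, Z) = 3 + Z
j(d, N) = 3 + d + N² (j(d, N) = N*N + (3 + d) = N² + (3 + d) = 3 + d + N²)
h(J) = √(39 + 2*J) (h(J) = √(J + (3 + J + 6²)) = √(J + (3 + J + 36)) = √(J + (39 + J)) = √(39 + 2*J))
h(E(3, 4)*(-1))² = (√(39 + 2*((5 + 4*3²)*(-1))))² = (√(39 + 2*((5 + 4*9)*(-1))))² = (√(39 + 2*((5 + 36)*(-1))))² = (√(39 + 2*(41*(-1))))² = (√(39 + 2*(-41)))² = (√(39 - 82))² = (√(-43))² = (I*√43)² = -43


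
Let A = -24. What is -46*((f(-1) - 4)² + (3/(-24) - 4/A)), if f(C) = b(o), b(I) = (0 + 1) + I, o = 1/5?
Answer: -108767/300 ≈ -362.56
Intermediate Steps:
o = ⅕ (o = 1*(⅕) = ⅕ ≈ 0.20000)
b(I) = 1 + I
f(C) = 6/5 (f(C) = 1 + ⅕ = 6/5)
-46*((f(-1) - 4)² + (3/(-24) - 4/A)) = -46*((6/5 - 4)² + (3/(-24) - 4/(-24))) = -46*((-14/5)² + (3*(-1/24) - 4*(-1/24))) = -46*(196/25 + (-⅛ + ⅙)) = -46*(196/25 + 1/24) = -46*4729/600 = -108767/300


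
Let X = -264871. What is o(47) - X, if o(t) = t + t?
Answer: 264965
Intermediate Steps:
o(t) = 2*t
o(47) - X = 2*47 - 1*(-264871) = 94 + 264871 = 264965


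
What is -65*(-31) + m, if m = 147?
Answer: 2162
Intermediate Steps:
-65*(-31) + m = -65*(-31) + 147 = 2015 + 147 = 2162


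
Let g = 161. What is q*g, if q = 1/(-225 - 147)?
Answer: -161/372 ≈ -0.43280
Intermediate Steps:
q = -1/372 (q = 1/(-372) = -1/372 ≈ -0.0026882)
q*g = -1/372*161 = -161/372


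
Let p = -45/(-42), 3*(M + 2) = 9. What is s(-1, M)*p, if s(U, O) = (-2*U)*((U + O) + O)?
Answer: 15/7 ≈ 2.1429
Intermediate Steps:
M = 1 (M = -2 + (⅓)*9 = -2 + 3 = 1)
s(U, O) = -2*U*(U + 2*O) (s(U, O) = (-2*U)*((O + U) + O) = (-2*U)*(U + 2*O) = -2*U*(U + 2*O))
p = 15/14 (p = -45*(-1/42) = 15/14 ≈ 1.0714)
s(-1, M)*p = -2*(-1)*(-1 + 2*1)*(15/14) = -2*(-1)*(-1 + 2)*(15/14) = -2*(-1)*1*(15/14) = 2*(15/14) = 15/7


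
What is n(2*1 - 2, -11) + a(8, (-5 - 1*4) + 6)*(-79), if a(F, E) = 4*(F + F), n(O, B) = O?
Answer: -5056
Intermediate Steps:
a(F, E) = 8*F (a(F, E) = 4*(2*F) = 8*F)
n(2*1 - 2, -11) + a(8, (-5 - 1*4) + 6)*(-79) = (2*1 - 2) + (8*8)*(-79) = (2 - 2) + 64*(-79) = 0 - 5056 = -5056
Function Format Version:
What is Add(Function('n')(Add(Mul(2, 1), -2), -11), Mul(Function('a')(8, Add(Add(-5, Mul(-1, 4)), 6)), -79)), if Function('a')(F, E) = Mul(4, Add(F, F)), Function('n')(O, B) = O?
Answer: -5056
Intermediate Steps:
Function('a')(F, E) = Mul(8, F) (Function('a')(F, E) = Mul(4, Mul(2, F)) = Mul(8, F))
Add(Function('n')(Add(Mul(2, 1), -2), -11), Mul(Function('a')(8, Add(Add(-5, Mul(-1, 4)), 6)), -79)) = Add(Add(Mul(2, 1), -2), Mul(Mul(8, 8), -79)) = Add(Add(2, -2), Mul(64, -79)) = Add(0, -5056) = -5056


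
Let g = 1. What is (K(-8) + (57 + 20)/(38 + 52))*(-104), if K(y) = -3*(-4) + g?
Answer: -64844/45 ≈ -1441.0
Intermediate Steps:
K(y) = 13 (K(y) = -3*(-4) + 1 = 12 + 1 = 13)
(K(-8) + (57 + 20)/(38 + 52))*(-104) = (13 + (57 + 20)/(38 + 52))*(-104) = (13 + 77/90)*(-104) = (1247/90)*(-104) = -64844/45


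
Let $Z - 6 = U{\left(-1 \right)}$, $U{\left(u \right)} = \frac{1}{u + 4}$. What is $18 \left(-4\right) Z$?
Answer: $-456$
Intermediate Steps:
$U{\left(u \right)} = \frac{1}{4 + u}$
$Z = \frac{19}{3}$ ($Z = 6 + \frac{1}{4 - 1} = 6 + \frac{1}{3} = \frac{19}{3} \approx 6.3333$)
$18 \left(-4\right) Z = 18 \left(-4\right) \frac{19}{3} = \left(-72\right) \frac{19}{3} = -456$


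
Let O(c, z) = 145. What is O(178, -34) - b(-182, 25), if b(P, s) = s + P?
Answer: 302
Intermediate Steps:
b(P, s) = P + s
O(178, -34) - b(-182, 25) = 145 - (-182 + 25) = 145 - 1*(-157) = 145 + 157 = 302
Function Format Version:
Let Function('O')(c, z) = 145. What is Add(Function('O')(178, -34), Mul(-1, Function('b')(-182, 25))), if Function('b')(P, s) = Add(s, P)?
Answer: 302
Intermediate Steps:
Function('b')(P, s) = Add(P, s)
Add(Function('O')(178, -34), Mul(-1, Function('b')(-182, 25))) = Add(145, Mul(-1, Add(-182, 25))) = Add(145, Mul(-1, -157)) = Add(145, 157) = 302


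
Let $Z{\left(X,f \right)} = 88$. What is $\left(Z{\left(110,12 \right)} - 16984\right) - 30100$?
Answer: $-46996$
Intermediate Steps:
$\left(Z{\left(110,12 \right)} - 16984\right) - 30100 = \left(88 - 16984\right) - 30100 = -16896 - 30100 = -46996$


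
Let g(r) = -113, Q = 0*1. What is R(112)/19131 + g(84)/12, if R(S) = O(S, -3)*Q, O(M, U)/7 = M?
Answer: -113/12 ≈ -9.4167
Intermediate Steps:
O(M, U) = 7*M
Q = 0
R(S) = 0 (R(S) = (7*S)*0 = 0)
R(112)/19131 + g(84)/12 = 0/19131 - 113/12 = 0*(1/19131) - 113*1/12 = 0 - 113/12 = -113/12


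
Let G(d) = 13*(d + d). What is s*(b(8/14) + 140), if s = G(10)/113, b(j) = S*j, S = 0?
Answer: 36400/113 ≈ 322.12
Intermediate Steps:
G(d) = 26*d (G(d) = 13*(2*d) = 26*d)
b(j) = 0 (b(j) = 0*j = 0)
s = 260/113 (s = (26*10)/113 = 260*(1/113) = 260/113 ≈ 2.3009)
s*(b(8/14) + 140) = 260*(0 + 140)/113 = (260/113)*140 = 36400/113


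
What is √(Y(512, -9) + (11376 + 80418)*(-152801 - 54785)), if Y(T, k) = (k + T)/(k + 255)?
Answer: I*√1153141413946806/246 ≈ 1.3804e+5*I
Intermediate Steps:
Y(T, k) = (T + k)/(255 + k)
√(Y(512, -9) + (11376 + 80418)*(-152801 - 54785)) = √((512 - 9)/(255 - 9) + (11376 + 80418)*(-152801 - 54785)) = √(503/246 + 91794*(-207586)) = √((1/246)*503 - 19055149284) = √(503/246 - 19055149284) = √(-4687566723361/246) = I*√1153141413946806/246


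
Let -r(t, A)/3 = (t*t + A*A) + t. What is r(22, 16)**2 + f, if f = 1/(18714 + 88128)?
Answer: 558334496233/106842 ≈ 5.2258e+6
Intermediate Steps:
r(t, A) = -3*t - 3*A**2 - 3*t**2 (r(t, A) = -3*((t*t + A*A) + t) = -3*((t**2 + A**2) + t) = -3*((A**2 + t**2) + t) = -3*(t + A**2 + t**2) = -3*t - 3*A**2 - 3*t**2)
f = 1/106842 ≈ 9.3596e-6
r(22, 16)**2 + f = (-3*22 - 3*16**2 - 3*22**2)**2 + 1/106842 = (-66 - 3*256 - 3*484)**2 + 1/106842 = (-66 - 768 - 1452)**2 + 1/106842 = (-2286)**2 + 1/106842 = 5225796 + 1/106842 = 558334496233/106842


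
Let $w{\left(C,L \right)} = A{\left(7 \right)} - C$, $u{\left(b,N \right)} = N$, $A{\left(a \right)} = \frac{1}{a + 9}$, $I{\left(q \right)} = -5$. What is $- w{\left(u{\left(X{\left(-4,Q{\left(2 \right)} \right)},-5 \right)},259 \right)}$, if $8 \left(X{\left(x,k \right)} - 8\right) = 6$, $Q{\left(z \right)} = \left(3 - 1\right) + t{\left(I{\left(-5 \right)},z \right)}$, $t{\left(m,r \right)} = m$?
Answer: $- \frac{81}{16} \approx -5.0625$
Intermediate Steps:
$A{\left(a \right)} = \frac{1}{9 + a}$
$Q{\left(z \right)} = -3$ ($Q{\left(z \right)} = \left(3 - 1\right) - 5 = 2 - 5 = -3$)
$X{\left(x,k \right)} = \frac{35}{4}$ ($X{\left(x,k \right)} = 8 + \frac{1}{8} \cdot 6 = 8 + \frac{3}{4} = \frac{35}{4}$)
$w{\left(C,L \right)} = \frac{1}{16} - C$ ($w{\left(C,L \right)} = \frac{1}{9 + 7} - C = \frac{1}{16} - C$)
$- w{\left(u{\left(X{\left(-4,Q{\left(2 \right)} \right)},-5 \right)},259 \right)} = - (\frac{1}{16} - -5) = - (\frac{1}{16} + 5) = \left(-1\right) \frac{81}{16} = - \frac{81}{16}$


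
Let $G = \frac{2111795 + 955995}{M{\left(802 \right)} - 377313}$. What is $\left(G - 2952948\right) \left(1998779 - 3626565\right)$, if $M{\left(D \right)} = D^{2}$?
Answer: $\frac{1278071200538404108}{265891} \approx 4.8067 \cdot 10^{12}$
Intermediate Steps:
$G = \frac{3067790}{265891}$ ($G = \frac{2111795 + 955995}{802^{2} - 377313} = \frac{3067790}{643204 - 377313} = \frac{3067790}{265891} \approx 11.538$)
$\left(G - 2952948\right) \left(1998779 - 3626565\right) = \left(\frac{3067790}{265891} - 2952948\right) \left(1998779 - 3626565\right) = \left(- \frac{785159228878}{265891}\right) \left(-1627786\right) = \frac{1278071200538404108}{265891}$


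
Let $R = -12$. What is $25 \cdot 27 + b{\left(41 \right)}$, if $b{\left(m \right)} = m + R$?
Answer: $704$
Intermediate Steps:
$b{\left(m \right)} = -12 + m$ ($b{\left(m \right)} = m - 12 = -12 + m$)
$25 \cdot 27 + b{\left(41 \right)} = 25 \cdot 27 + \left(-12 + 41\right) = 675 + 29 = 704$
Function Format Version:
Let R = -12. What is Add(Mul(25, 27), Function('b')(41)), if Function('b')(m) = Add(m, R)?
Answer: 704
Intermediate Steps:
Function('b')(m) = Add(-12, m) (Function('b')(m) = Add(m, -12) = Add(-12, m))
Add(Mul(25, 27), Function('b')(41)) = Add(Mul(25, 27), Add(-12, 41)) = Add(675, 29) = 704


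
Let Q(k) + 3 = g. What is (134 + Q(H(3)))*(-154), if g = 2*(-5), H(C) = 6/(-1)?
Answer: -18634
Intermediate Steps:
H(C) = -6 (H(C) = 6*(-1) = -6)
g = -10
Q(k) = -13 (Q(k) = -3 - 10 = -13)
(134 + Q(H(3)))*(-154) = (134 - 13)*(-154) = 121*(-154) = -18634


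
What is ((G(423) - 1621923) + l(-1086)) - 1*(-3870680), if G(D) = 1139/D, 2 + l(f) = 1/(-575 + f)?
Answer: 1579983900721/702603 ≈ 2.2488e+6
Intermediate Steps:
l(f) = -2 + 1/(-575 + f)
((G(423) - 1621923) + l(-1086)) - 1*(-3870680) = ((1139/423 - 1621923) + (1151 - 2*(-1086))/(-575 - 1086)) - 1*(-3870680) = ((1139*(1/423) - 1621923) + (1151 + 2172)/(-1661)) + 3870680 = ((1139/423 - 1621923) - 1/1661*3323) + 3870680 = (-686072290/423 - 3323/1661) + 3870680 = -1139567479319/702603 + 3870680 = 1579983900721/702603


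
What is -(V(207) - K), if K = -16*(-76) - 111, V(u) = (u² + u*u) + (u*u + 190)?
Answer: -127632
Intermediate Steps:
V(u) = 190 + 3*u² (V(u) = (u² + u²) + (u² + 190) = 2*u² + (190 + u²) = 190 + 3*u²)
K = 1105 (K = 1216 - 111 = 1105)
-(V(207) - K) = -((190 + 3*207²) - 1*1105) = -((190 + 3*42849) - 1105) = -((190 + 128547) - 1105) = -(128737 - 1105) = -1*127632 = -127632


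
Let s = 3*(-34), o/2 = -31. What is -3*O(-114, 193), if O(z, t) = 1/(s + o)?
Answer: 3/164 ≈ 0.018293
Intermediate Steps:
o = -62 (o = 2*(-31) = -62)
s = -102
O(z, t) = -1/164 (O(z, t) = 1/(-102 - 62) = 1/(-164) = -1/164)
-3*O(-114, 193) = -3*(-1/164) = 3/164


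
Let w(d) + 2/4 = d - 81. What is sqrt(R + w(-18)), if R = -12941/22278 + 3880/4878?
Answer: I*sqrt(904725278946439)/3018669 ≈ 9.9642*I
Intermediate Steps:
w(d) = -163/2 + d (w(d) = -1/2 + (d - 81) = -1/2 + (-81 + d) = -163/2 + d)
R = 3885407/18112014 (R = -12941*1/22278 + 3880*(1/4878) = -12941/22278 + 1940/2439 = 3885407/18112014 ≈ 0.21452)
sqrt(R + w(-18)) = sqrt(3885407/18112014 + (-163/2 - 18)) = sqrt(3885407/18112014 - 199/2) = sqrt(-899129993/9056007) = I*sqrt(904725278946439)/3018669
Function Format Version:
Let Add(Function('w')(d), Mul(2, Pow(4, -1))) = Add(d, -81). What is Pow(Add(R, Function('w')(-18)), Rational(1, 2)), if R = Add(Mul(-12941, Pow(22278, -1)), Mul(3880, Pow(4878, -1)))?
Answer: Mul(Rational(1, 3018669), I, Pow(904725278946439, Rational(1, 2))) ≈ Mul(9.9642, I)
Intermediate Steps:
Function('w')(d) = Add(Rational(-163, 2), d) (Function('w')(d) = Add(Rational(-1, 2), Add(d, -81)) = Add(Rational(-1, 2), Add(-81, d)) = Add(Rational(-163, 2), d))
R = Rational(3885407, 18112014) (R = Add(Mul(-12941, Rational(1, 22278)), Mul(3880, Rational(1, 4878))) = Add(Rational(-12941, 22278), Rational(1940, 2439)) = Rational(3885407, 18112014) ≈ 0.21452)
Pow(Add(R, Function('w')(-18)), Rational(1, 2)) = Pow(Add(Rational(3885407, 18112014), Add(Rational(-163, 2), -18)), Rational(1, 2)) = Pow(Add(Rational(3885407, 18112014), Rational(-199, 2)), Rational(1, 2)) = Pow(Rational(-899129993, 9056007), Rational(1, 2)) = Mul(Rational(1, 3018669), I, Pow(904725278946439, Rational(1, 2)))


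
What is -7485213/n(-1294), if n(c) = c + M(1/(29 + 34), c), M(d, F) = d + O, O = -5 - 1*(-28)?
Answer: 471568419/80072 ≈ 5889.3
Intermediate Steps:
O = 23 (O = -5 + 28 = 23)
M(d, F) = 23 + d (M(d, F) = d + 23 = 23 + d)
n(c) = 1450/63 + c (n(c) = c + (23 + 1/(29 + 34)) = c + (23 + 1/63) = c + 1450/63 = 1450/63 + c)
-7485213/n(-1294) = -7485213/(1450/63 - 1294) = -7485213/(-80072/63) = -7485213*(-63/80072) = 471568419/80072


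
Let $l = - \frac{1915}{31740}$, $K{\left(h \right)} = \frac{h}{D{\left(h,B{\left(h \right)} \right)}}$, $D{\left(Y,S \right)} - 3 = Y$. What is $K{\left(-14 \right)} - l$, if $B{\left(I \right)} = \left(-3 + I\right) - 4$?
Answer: $\frac{93085}{69828} \approx 1.3331$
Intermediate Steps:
$B{\left(I \right)} = -7 + I$
$D{\left(Y,S \right)} = 3 + Y$
$K{\left(h \right)} = \frac{h}{3 + h}$
$l = - \frac{383}{6348}$ ($l = \left(-1915\right) \frac{1}{31740} = - \frac{383}{6348} \approx -0.060334$)
$K{\left(-14 \right)} - l = - \frac{14}{3 - 14} - - \frac{383}{6348} = - \frac{14}{-11} + \frac{383}{6348} = \left(-14\right) \left(- \frac{1}{11}\right) + \frac{383}{6348} = \frac{14}{11} + \frac{383}{6348} = \frac{93085}{69828}$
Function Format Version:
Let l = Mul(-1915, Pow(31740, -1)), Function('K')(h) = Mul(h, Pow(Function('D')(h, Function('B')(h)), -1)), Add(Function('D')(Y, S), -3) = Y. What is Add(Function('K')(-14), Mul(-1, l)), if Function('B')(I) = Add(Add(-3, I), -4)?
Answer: Rational(93085, 69828) ≈ 1.3331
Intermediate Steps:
Function('B')(I) = Add(-7, I)
Function('D')(Y, S) = Add(3, Y)
Function('K')(h) = Mul(h, Pow(Add(3, h), -1))
l = Rational(-383, 6348) (l = Mul(-1915, Rational(1, 31740)) = Rational(-383, 6348) ≈ -0.060334)
Add(Function('K')(-14), Mul(-1, l)) = Add(Mul(-14, Pow(Add(3, -14), -1)), Mul(-1, Rational(-383, 6348))) = Add(Mul(-14, Pow(-11, -1)), Rational(383, 6348)) = Add(Mul(-14, Rational(-1, 11)), Rational(383, 6348)) = Add(Rational(14, 11), Rational(383, 6348)) = Rational(93085, 69828)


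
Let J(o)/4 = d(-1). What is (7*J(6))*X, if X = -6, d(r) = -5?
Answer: 840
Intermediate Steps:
J(o) = -20 (J(o) = 4*(-5) = -20)
(7*J(6))*X = (7*(-20))*(-6) = -140*(-6) = 840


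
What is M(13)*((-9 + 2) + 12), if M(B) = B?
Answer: 65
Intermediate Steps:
M(13)*((-9 + 2) + 12) = 13*((-9 + 2) + 12) = 13*(-7 + 12) = 13*5 = 65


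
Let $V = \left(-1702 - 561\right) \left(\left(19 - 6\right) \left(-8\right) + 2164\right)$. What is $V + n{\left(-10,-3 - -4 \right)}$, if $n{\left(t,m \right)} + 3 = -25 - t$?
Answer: $-4661798$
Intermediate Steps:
$n{\left(t,m \right)} = -28 - t$ ($n{\left(t,m \right)} = -3 - \left(25 + t\right) = -28 - t$)
$V = -4661780$ ($V = - 2263 \left(13 \left(-8\right) + 2164\right) = - 2263 \left(-104 + 2164\right) = \left(-2263\right) 2060 = -4661780$)
$V + n{\left(-10,-3 - -4 \right)} = -4661780 - 18 = -4661798$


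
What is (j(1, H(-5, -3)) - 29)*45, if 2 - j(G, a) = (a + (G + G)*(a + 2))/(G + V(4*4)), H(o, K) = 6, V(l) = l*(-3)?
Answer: -56115/47 ≈ -1193.9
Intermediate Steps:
V(l) = -3*l
j(G, a) = 2 - (a + 2*G*(2 + a))/(-48 + G) (j(G, a) = 2 - (a + (G + G)*(a + 2))/(G - 12*4) = 2 - (a + (2*G)*(2 + a))/(G - 3*16) = 2 - (a + 2*G*(2 + a))/(G - 48) = 2 - (a + 2*G*(2 + a))/(-48 + G))
(j(1, H(-5, -3)) - 29)*45 = ((-96 - 1*6 - 2*1 - 2*1*6)/(-48 + 1) - 29)*45 = ((-96 - 6 - 2 - 12)/(-47) - 29)*45 = (-1/47*(-116) - 29)*45 = (116/47 - 29)*45 = -1247/47*45 = -56115/47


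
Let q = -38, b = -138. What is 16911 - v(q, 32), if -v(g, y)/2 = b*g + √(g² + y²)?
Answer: 27399 + 4*√617 ≈ 27498.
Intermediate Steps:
v(g, y) = -2*√(g² + y²) + 276*g (v(g, y) = -2*(-138*g + √(g² + y²)) = -2*(√(g² + y²) - 138*g) = -2*√(g² + y²) + 276*g)
16911 - v(q, 32) = 16911 - (-2*√((-38)² + 32²) + 276*(-38)) = 16911 - (-2*√(1444 + 1024) - 10488) = 16911 - (-4*√617 - 10488) = 16911 - (-10488 - 4*√617) = 16911 + (10488 + 4*√617) = 27399 + 4*√617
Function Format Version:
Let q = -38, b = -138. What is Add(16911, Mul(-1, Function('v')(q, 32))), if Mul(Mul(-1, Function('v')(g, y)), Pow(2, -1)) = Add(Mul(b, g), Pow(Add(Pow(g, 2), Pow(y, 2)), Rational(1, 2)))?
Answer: Add(27399, Mul(4, Pow(617, Rational(1, 2)))) ≈ 27498.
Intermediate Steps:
Function('v')(g, y) = Add(Mul(-2, Pow(Add(Pow(g, 2), Pow(y, 2)), Rational(1, 2))), Mul(276, g)) (Function('v')(g, y) = Mul(-2, Add(Mul(-138, g), Pow(Add(Pow(g, 2), Pow(y, 2)), Rational(1, 2)))) = Mul(-2, Add(Pow(Add(Pow(g, 2), Pow(y, 2)), Rational(1, 2)), Mul(-138, g))) = Add(Mul(-2, Pow(Add(Pow(g, 2), Pow(y, 2)), Rational(1, 2))), Mul(276, g)))
Add(16911, Mul(-1, Function('v')(q, 32))) = Add(16911, Mul(-1, Add(Mul(-2, Pow(Add(Pow(-38, 2), Pow(32, 2)), Rational(1, 2))), Mul(276, -38)))) = Add(16911, Mul(-1, Add(Mul(-2, Pow(Add(1444, 1024), Rational(1, 2))), -10488))) = Add(16911, Mul(-1, Add(Mul(-2, Pow(2468, Rational(1, 2))), -10488))) = Add(16911, Mul(-1, Add(Mul(-2, Mul(2, Pow(617, Rational(1, 2)))), -10488))) = Add(16911, Mul(-1, Add(Mul(-4, Pow(617, Rational(1, 2))), -10488))) = Add(16911, Mul(-1, Add(-10488, Mul(-4, Pow(617, Rational(1, 2)))))) = Add(16911, Add(10488, Mul(4, Pow(617, Rational(1, 2))))) = Add(27399, Mul(4, Pow(617, Rational(1, 2))))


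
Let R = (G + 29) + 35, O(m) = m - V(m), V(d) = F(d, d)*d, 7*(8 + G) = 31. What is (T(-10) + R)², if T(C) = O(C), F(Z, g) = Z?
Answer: 120409/49 ≈ 2457.3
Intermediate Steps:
G = -25/7 (G = -8 + (⅐)*31 = -8 + 31/7 = -25/7 ≈ -3.5714)
V(d) = d² (V(d) = d*d = d²)
O(m) = m - m²
T(C) = C*(1 - C)
R = 423/7 (R = (-25/7 + 29) + 35 = 178/7 + 35 = 423/7 ≈ 60.429)
(T(-10) + R)² = (-10*(1 - 1*(-10)) + 423/7)² = (-10*(1 + 10) + 423/7)² = (-10*11 + 423/7)² = (-110 + 423/7)² = (-347/7)² = 120409/49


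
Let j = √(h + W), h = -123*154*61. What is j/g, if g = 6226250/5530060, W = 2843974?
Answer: 4424048*√26383/622625 ≈ 1154.1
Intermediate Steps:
h = -1155462 (h = -18942*61 = -1155462)
j = 8*√26383 (j = √(-1155462 + 2843974) = √1688512 = 8*√26383 ≈ 1299.4)
g = 622625/553006 (g = 6226250*(1/5530060) = 622625/553006 ≈ 1.1259)
j/g = (8*√26383)/(622625/553006) = (8*√26383)*(553006/622625) = 4424048*√26383/622625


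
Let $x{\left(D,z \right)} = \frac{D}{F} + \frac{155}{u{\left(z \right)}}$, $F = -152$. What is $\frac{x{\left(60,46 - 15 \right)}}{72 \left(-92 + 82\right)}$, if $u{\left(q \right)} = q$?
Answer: $- \frac{35}{5472} \approx -0.0063962$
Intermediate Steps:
$x{\left(D,z \right)} = \frac{155}{z} - \frac{D}{152}$ ($x{\left(D,z \right)} = \frac{D}{-152} + \frac{155}{z} = D \left(- \frac{1}{152}\right) + \frac{155}{z} = - \frac{D}{152} + \frac{155}{z} = \frac{155}{z} - \frac{D}{152}$)
$\frac{x{\left(60,46 - 15 \right)}}{72 \left(-92 + 82\right)} = \frac{\frac{155}{46 - 15} - \frac{15}{38}}{72 \left(-92 + 82\right)} = \frac{\frac{155}{31} - \frac{15}{38}}{72 \left(-10\right)} = \frac{155 \cdot \frac{1}{31} - \frac{15}{38}}{-720} = \left(5 - \frac{15}{38}\right) \left(- \frac{1}{720}\right) = \frac{175}{38} \left(- \frac{1}{720}\right) = - \frac{35}{5472}$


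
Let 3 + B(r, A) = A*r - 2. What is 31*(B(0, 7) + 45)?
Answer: 1240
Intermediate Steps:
B(r, A) = -5 + A*r (B(r, A) = -3 + (A*r - 2) = -3 + (-2 + A*r) = -5 + A*r)
31*(B(0, 7) + 45) = 31*((-5 + 7*0) + 45) = 31*((-5 + 0) + 45) = 31*(-5 + 45) = 31*40 = 1240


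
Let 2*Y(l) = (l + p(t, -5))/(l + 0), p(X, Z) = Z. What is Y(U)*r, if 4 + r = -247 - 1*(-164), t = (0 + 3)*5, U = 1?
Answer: 174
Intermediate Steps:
t = 15 (t = 3*5 = 15)
r = -87 (r = -4 + (-247 - 1*(-164)) = -4 + (-247 + 164) = -4 - 83 = -87)
Y(l) = (-5 + l)/(2*l) (Y(l) = ((l - 5)/(l + 0))/2 = ((-5 + l)/l)/2 = (-5 + l)/(2*l))
Y(U)*r = ((½)*(-5 + 1)/1)*(-87) = ((½)*1*(-4))*(-87) = -2*(-87) = 174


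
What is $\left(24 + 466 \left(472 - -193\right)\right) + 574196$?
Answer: $884110$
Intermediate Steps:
$\left(24 + 466 \left(472 - -193\right)\right) + 574196 = \left(24 + 466 \left(472 + 193\right)\right) + 574196 = \left(24 + 466 \cdot 665\right) + 574196 = \left(24 + 309890\right) + 574196 = 309914 + 574196 = 884110$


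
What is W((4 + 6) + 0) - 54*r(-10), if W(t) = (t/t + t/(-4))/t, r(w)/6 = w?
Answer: 64797/20 ≈ 3239.9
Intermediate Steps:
r(w) = 6*w
W(t) = (1 - t/4)/t (W(t) = (1 + t*(-¼))/t = (1 - t/4)/t)
W((4 + 6) + 0) - 54*r(-10) = (4 - ((4 + 6) + 0))/(4*((4 + 6) + 0)) - 324*(-10) = (4 - (10 + 0))/(4*(10 + 0)) - 54*(-60) = (¼)*(4 - 1*10)/10 + 3240 = (¼)*(⅒)*(4 - 10) + 3240 = (¼)*(⅒)*(-6) + 3240 = -3/20 + 3240 = 64797/20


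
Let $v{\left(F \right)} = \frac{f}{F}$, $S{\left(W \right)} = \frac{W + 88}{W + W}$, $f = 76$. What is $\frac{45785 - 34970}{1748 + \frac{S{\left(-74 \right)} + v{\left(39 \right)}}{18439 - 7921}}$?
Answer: $\frac{65657752524}{10612090891} \approx 6.1871$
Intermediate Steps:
$S{\left(W \right)} = \frac{88 + W}{2 W}$
$v{\left(F \right)} = \frac{76}{F}$
$\frac{45785 - 34970}{1748 + \frac{S{\left(-74 \right)} + v{\left(39 \right)}}{18439 - 7921}} = \frac{45785 - 34970}{1748 + \frac{\frac{88 - 74}{2 \left(-74\right)} + \frac{76}{39}}{18439 - 7921}} = \frac{10815}{1748 + \frac{\frac{1}{2} \left(- \frac{1}{74}\right) 14 + 76 \cdot \frac{1}{39}}{10518}} = \frac{10815}{1748 + \left(- \frac{7}{74} + \frac{76}{39}\right) \frac{1}{10518}} = \frac{10815}{1748 + \frac{5351}{2886} \cdot \frac{1}{10518}} = \frac{10815}{1748 + \frac{5351}{30354948}} = \frac{10815}{\frac{53060454455}{30354948}} = 10815 \cdot \frac{30354948}{53060454455} = \frac{65657752524}{10612090891}$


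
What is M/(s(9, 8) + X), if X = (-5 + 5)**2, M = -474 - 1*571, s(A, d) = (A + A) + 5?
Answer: -1045/23 ≈ -45.435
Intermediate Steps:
s(A, d) = 5 + 2*A (s(A, d) = 2*A + 5 = 5 + 2*A)
M = -1045 (M = -474 - 571 = -1045)
X = 0 (X = 0**2 = 0)
M/(s(9, 8) + X) = -1045/((5 + 2*9) + 0) = -1045/((5 + 18) + 0) = -1045/(23 + 0) = -1045/23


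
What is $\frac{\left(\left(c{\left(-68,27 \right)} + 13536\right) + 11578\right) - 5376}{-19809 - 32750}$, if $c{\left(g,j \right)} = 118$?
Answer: $- \frac{19856}{52559} \approx -0.37778$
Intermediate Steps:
$\frac{\left(\left(c{\left(-68,27 \right)} + 13536\right) + 11578\right) - 5376}{-19809 - 32750} = \frac{\left(\left(118 + 13536\right) + 11578\right) - 5376}{-19809 - 32750} = \frac{\left(13654 + 11578\right) - 5376}{-52559} = \left(25232 - 5376\right) \left(- \frac{1}{52559}\right) = 19856 \left(- \frac{1}{52559}\right) = - \frac{19856}{52559}$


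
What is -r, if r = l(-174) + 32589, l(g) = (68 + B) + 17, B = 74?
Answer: -32748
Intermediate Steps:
l(g) = 159 (l(g) = (68 + 74) + 17 = 142 + 17 = 159)
r = 32748 (r = 159 + 32589 = 32748)
-r = -1*32748 = -32748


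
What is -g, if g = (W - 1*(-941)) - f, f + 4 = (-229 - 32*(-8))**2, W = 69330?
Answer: -69546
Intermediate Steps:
f = 725 (f = -4 + (-229 - 32*(-8))**2 = -4 + (-229 + 256)**2 = -4 + 27**2 = -4 + 729 = 725)
g = 69546 (g = (69330 - 1*(-941)) - 1*725 = (69330 + 941) - 725 = 70271 - 725 = 69546)
-g = -1*69546 = -69546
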